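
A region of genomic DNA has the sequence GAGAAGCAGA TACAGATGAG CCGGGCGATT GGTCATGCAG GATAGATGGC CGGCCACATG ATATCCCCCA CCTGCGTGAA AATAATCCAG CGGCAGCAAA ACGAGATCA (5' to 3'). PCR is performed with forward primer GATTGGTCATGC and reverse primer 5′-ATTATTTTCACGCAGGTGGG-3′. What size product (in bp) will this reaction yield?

60 bp

Forward primer GATTGGTCATGC is found on the top strand at positions 27–38.
Taking the reverse complement of ATTATTTTCACGCAGGTGGG gives CCCACCTGCGTGAAAATAAT, found at positions 67–86 on the template; the primer anneals here to the top strand with its 3' end pointing upstream.
Amplicon spans positions 27–86: 60 bp.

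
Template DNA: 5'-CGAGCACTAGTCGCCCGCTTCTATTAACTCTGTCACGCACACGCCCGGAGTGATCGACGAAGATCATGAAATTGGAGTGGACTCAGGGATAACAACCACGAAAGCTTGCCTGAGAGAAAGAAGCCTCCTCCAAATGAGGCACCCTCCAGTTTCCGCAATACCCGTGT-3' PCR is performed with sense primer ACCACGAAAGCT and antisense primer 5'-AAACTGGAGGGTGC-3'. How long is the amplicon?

58 bp

Forward primer ACCACGAAAGCT is found on the top strand at positions 95–106.
Taking the reverse complement of AAACTGGAGGGTGC gives GCACCCTCCAGTTT, found at positions 139–152 on the template; the primer anneals here to the top strand with its 3' end pointing upstream.
The product runs from position 95 to position 152, so its length is 152 − 95 + 1 = 58 bp.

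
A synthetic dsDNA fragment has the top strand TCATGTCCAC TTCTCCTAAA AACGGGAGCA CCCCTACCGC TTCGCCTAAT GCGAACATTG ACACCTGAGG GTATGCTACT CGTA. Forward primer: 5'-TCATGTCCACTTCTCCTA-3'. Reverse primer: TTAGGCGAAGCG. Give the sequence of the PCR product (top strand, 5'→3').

Scanning the template, TCATGTCCACTTCTCCTA occurs at positions 1–18; this primer anneals to the bottom strand there with its 3' end pointing downstream.
The reverse primer's reverse complement is CGCTTCGCCTAA, which matches the template at positions 38–49.
The product is the template from position 1 through 49 (49 bp).

5'-TCATGTCCACTTCTCCTAAAAACGGGAGCACCCCTACCGCTTCGCCTAA-3'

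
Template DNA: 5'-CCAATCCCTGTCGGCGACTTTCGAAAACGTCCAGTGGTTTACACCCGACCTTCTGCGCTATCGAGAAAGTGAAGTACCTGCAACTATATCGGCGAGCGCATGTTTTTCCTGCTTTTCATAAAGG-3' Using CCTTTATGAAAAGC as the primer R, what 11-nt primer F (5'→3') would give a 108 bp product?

5'-ACTTTCGAAAA-3'

The reverse primer's reverse complement GCTTTTCATAAAGG matches the template at positions 111–124, so the product ends at position 124.
A 108 bp product then starts at position 124 − 108 + 1 = 17.
The forward primer is identical to the top strand there: ACTTTCGAAAA.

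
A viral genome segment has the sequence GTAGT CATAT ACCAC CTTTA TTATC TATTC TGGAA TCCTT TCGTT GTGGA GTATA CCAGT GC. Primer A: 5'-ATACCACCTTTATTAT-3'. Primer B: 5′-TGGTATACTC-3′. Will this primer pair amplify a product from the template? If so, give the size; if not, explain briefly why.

Primer A (ATACCACCTTTATTAT) matches the top strand at positions 9–24; it acts as a forward primer.
Primer B's reverse complement is GAGTATACCA, matching the top strand at positions 49–58; it acts as a reverse primer.
The 3' ends face each other across positions 9–58, giving a 50 bp product.

Yes — a 50 bp product.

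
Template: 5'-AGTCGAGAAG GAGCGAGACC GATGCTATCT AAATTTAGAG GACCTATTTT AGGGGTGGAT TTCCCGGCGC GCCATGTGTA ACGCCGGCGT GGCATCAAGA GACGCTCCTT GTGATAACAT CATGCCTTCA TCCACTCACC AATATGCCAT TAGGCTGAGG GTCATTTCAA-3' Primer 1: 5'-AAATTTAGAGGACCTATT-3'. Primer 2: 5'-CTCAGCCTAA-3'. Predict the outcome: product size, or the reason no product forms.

Primer 1 (AAATTTAGAGGACCTATT) matches the top strand at positions 31–48; it acts as a forward primer.
Primer 2's reverse complement is TTAGGCTGAG, matching the top strand at positions 150–159; it acts as a reverse primer.
The 3' ends face each other across positions 31–159, giving a 129 bp product.

Yes — a 129 bp product.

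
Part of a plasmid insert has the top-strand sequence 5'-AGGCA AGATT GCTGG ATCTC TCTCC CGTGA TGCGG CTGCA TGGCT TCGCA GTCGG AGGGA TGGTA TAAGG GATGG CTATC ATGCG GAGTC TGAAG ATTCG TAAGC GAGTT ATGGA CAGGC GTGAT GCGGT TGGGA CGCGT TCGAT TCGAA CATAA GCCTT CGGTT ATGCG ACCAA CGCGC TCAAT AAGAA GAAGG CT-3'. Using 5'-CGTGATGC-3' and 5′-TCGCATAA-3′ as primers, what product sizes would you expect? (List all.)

146 bp, 52 bp

The forward primer CGTGATGC matches the top strand at positions 26–33, 120–127.
The reverse primer's reverse complement is TTATGCGA, matching at positions 164–171.
Each forward site pairs with the reverse site to give a product ending at position 171: sizes 146, 52 bp.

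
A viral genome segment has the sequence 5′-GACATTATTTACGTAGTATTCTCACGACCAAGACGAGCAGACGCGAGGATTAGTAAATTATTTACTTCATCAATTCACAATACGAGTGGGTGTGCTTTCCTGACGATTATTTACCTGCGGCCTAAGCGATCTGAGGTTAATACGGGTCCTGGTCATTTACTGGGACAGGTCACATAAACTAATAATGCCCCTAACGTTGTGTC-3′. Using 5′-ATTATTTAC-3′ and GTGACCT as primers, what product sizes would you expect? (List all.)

170 bp, 117 bp, 68 bp

The forward primer ATTATTTAC matches the top strand at positions 4–12, 57–65, 106–114.
The reverse primer's reverse complement is AGGTCAC, matching at positions 167–173.
Each forward site pairs with the reverse site to give a product ending at position 173: sizes 170, 117, 68 bp.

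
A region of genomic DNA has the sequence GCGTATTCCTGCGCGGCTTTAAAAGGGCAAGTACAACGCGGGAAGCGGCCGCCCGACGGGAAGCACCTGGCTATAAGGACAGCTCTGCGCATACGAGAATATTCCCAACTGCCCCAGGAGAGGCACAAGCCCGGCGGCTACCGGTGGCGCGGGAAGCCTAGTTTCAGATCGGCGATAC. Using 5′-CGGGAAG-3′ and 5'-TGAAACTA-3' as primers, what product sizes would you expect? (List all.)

The forward primer CGGGAAG matches the top strand at positions 39–45, 57–63, 150–156.
The reverse primer's reverse complement is TAGTTTCA, matching at positions 159–166.
Each forward site pairs with the reverse site to give a product ending at position 166: sizes 128, 110, 17 bp.

128 bp, 110 bp, 17 bp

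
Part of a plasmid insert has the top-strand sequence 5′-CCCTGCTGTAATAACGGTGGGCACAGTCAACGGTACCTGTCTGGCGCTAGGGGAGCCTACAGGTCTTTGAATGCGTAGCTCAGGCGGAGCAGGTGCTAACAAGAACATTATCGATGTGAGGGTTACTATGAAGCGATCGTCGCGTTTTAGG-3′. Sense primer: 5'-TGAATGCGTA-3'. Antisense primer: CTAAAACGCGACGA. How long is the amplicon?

Forward primer TGAATGCGTA is found on the top strand at positions 68–77.
The reverse primer's reverse complement is TCGTCGCGTTTTAG, which matches the template at positions 137–150.
Amplicon spans positions 68–150: 83 bp.

83 bp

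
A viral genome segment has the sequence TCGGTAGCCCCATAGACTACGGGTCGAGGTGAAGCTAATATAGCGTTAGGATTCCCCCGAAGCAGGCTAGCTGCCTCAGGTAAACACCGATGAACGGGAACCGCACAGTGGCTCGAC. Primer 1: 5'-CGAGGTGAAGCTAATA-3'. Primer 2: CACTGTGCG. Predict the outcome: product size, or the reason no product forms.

Yes — an 86 bp product.

Primer 1 (CGAGGTGAAGCTAATA) matches the top strand at positions 25–40; it acts as a forward primer.
Primer 2's reverse complement is CGCACAGTG, matching the top strand at positions 102–110; it acts as a reverse primer.
The 3' ends face each other across positions 25–110, giving an 86 bp product.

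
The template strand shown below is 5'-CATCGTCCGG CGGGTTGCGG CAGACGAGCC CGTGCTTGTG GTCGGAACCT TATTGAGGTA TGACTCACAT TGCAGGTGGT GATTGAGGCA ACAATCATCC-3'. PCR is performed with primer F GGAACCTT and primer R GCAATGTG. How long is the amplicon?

30 bp

Scanning the template, GGAACCTT occurs at positions 44–51; this primer anneals to the bottom strand there with its 3' end pointing downstream.
Taking the reverse complement of GCAATGTG gives CACATTGC, found at positions 66–73 on the template; the primer anneals here to the top strand with its 3' end pointing upstream.
The product runs from position 44 to position 73, so its length is 73 − 44 + 1 = 30 bp.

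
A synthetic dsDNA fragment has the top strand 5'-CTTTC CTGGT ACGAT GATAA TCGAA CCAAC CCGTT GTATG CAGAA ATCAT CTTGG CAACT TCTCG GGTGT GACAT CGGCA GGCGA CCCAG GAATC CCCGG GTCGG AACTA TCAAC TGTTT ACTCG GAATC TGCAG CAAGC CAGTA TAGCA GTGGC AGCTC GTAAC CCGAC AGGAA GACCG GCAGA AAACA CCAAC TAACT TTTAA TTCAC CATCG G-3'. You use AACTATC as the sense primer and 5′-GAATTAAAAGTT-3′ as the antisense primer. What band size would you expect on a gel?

103 bp

The forward primer matches the template at positions 106–112.
Reverse complement of the reverse primer: AACTTTTAATTC. This occurs on the top strand at positions 197–208.
Product length = (reverse-primer end) − (forward-primer start) + 1 = 208 − 106 + 1 = 103 bp.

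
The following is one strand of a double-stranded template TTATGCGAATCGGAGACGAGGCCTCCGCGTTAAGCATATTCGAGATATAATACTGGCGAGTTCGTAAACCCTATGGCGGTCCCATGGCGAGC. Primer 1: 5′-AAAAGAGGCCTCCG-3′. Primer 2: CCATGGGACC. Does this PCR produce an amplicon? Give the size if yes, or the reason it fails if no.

No product — primer 1 has no binding site in the template.

Primer 1 (AAAAGAGGCCTCCG) does not match the top strand, and its reverse complement CGGAGGCCTCTTTT does not match either.
With no annealing site for primer 1, no amplification occurs.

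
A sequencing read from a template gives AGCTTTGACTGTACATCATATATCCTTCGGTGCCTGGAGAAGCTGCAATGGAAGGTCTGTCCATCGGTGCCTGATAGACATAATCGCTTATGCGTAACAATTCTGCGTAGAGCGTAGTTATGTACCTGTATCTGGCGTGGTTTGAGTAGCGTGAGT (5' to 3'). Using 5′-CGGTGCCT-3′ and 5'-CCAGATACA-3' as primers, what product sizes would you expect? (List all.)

108 bp, 71 bp

The forward primer CGGTGCCT matches the top strand at positions 28–35, 65–72.
The reverse primer's reverse complement is TGTATCTGG, matching at positions 127–135.
Each forward site pairs with the reverse site to give a product ending at position 135: sizes 108, 71 bp.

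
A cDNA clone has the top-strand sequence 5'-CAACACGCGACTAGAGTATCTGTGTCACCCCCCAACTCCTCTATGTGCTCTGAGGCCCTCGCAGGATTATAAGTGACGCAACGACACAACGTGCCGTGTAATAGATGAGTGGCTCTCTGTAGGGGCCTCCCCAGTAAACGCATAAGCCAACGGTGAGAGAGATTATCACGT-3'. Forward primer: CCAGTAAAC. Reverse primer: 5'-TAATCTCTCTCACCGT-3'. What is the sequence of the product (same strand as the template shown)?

Scanning the template, CCAGTAAAC occurs at positions 131–139; this primer anneals to the bottom strand there with its 3' end pointing downstream.
The reverse primer's reverse complement is ACGGTGAGAGAGATTA, which matches the template at positions 150–165.
The product is the template from position 131 through 165 (35 bp).

5'-CCAGTAAACGCATAAGCCAACGGTGAGAGAGATTA-3'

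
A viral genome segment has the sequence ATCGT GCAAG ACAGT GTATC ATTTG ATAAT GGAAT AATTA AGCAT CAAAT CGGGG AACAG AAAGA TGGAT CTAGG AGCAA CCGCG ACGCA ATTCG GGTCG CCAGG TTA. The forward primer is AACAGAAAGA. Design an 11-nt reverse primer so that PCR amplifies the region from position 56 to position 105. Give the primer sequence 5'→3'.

The product's 3' end on the top strand is position 105.
The reverse primer anneals to the top strand over positions 95–105, i.e. to GGGTCGCCAGG.
Its sequence written 5'→3' is the reverse complement: CCTGGCGACCC.

5'-CCTGGCGACCC-3'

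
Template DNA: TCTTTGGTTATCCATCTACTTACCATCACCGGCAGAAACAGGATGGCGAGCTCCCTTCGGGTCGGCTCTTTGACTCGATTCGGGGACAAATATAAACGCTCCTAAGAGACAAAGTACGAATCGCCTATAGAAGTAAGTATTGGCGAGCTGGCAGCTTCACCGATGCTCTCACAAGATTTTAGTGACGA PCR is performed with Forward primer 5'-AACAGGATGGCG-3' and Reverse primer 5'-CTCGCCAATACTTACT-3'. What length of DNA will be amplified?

Forward primer AACAGGATGGCG is found on the top strand at positions 37–48.
Taking the reverse complement of CTCGCCAATACTTACT gives AGTAAGTATTGGCGAG, found at positions 132–147 on the template; the primer anneals here to the top strand with its 3' end pointing upstream.
Amplicon spans positions 37–147: 111 bp.

111 bp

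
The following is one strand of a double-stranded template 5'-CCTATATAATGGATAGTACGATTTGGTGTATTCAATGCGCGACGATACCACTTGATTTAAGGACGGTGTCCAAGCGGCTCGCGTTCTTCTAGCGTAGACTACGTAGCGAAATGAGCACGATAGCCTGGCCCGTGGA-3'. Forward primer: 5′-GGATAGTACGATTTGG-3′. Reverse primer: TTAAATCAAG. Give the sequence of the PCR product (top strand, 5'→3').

5'-GGATAGTACGATTTGGTGTATTCAATGCGCGACGATACCACTTGATTTAA-3'

The forward primer matches the template at positions 11–26.
Reverse complement of the reverse primer: CTTGATTTAA. This occurs on the top strand at positions 51–60.
The product is the template from position 11 through 60 (50 bp).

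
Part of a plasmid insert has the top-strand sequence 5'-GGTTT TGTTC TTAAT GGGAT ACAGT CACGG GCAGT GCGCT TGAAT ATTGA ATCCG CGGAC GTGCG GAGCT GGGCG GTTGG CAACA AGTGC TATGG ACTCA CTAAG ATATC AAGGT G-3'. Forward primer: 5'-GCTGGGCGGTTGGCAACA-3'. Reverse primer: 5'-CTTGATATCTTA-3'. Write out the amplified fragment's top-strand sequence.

The forward primer matches the template at positions 68–85.
The reverse primer's reverse complement is TAAGATATCAAG, which matches the template at positions 102–113.
The product is the template from position 68 through 113 (46 bp).

5'-GCTGGGCGGTTGGCAACAAGTGCTATGGACTCACTAAGATATCAAG-3'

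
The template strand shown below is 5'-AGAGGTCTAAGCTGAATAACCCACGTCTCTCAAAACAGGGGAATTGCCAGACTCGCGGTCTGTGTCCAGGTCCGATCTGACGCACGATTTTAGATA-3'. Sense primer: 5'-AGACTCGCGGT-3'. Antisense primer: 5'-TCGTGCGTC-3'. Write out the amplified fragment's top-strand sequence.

5'-AGACTCGCGGTCTGTGTCCAGGTCCGATCTGACGCACGA-3'

Scanning the template, AGACTCGCGGT occurs at positions 49–59; this primer anneals to the bottom strand there with its 3' end pointing downstream.
Reverse complement of the reverse primer: GACGCACGA. This occurs on the top strand at positions 79–87.
The product is the template from position 49 through 87 (39 bp).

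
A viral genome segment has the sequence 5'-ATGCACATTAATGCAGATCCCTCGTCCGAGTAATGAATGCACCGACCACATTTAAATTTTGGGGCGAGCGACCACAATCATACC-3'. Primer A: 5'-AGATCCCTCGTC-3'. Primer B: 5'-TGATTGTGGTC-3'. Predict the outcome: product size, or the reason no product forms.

Yes — a 66 bp product.

Primer A (AGATCCCTCGTC) matches the top strand at positions 15–26; it acts as a forward primer.
Primer B's reverse complement is GACCACAATCA, matching the top strand at positions 70–80; it acts as a reverse primer.
The 3' ends face each other across positions 15–80, giving a 66 bp product.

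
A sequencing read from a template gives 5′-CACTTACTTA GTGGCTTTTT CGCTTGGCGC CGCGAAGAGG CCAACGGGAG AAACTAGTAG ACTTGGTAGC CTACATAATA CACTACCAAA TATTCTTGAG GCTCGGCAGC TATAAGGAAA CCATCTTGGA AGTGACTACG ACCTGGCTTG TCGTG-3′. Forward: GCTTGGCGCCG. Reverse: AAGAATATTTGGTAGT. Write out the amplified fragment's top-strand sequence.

5'-GCTTGGCGCCGCGAAGAGGCCAACGGGAGAAACTAGTAGACTTGGTAGCCTACATAATACACTACCAAATATTCTT-3'

Forward primer GCTTGGCGCCG is found on the top strand at positions 22–32.
Taking the reverse complement of AAGAATATTTGGTAGT gives ACTACCAAATATTCTT, found at positions 82–97 on the template; the primer anneals here to the top strand with its 3' end pointing upstream.
The product is the template from position 22 through 97 (76 bp).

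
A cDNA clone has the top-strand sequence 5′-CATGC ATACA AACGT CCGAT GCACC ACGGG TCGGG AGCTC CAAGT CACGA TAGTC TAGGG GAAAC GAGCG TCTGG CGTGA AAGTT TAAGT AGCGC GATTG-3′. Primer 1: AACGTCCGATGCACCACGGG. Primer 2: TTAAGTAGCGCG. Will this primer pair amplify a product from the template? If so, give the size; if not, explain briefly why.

Primer 1 (AACGTCCGATGCACCACGGG) matches the top strand at positions 11–30 (3' end points downstream).
Primer 2 (TTAAGTAGCGCG) also matches the top strand directly, at positions 85–96 — its reverse complement CGCGCTACTTAA is not present.
Both primers anneal to the bottom strand with 3' ends pointing the same way, so neither can prime synthesis back toward the other.

No product — both primers anneal to the same strand and extend in the same direction.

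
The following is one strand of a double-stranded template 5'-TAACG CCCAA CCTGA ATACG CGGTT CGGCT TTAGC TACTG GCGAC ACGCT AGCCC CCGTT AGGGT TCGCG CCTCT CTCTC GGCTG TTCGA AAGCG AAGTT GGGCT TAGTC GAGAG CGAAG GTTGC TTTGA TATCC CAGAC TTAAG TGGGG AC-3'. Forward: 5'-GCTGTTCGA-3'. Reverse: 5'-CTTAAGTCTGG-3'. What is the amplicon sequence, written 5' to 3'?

5'-GCTGTTCGAAAGCGAAGTTGGGCTTAGTCGAGAGCGAAGGTTGCTTTGATATCCCAGACTTAAG-3'

Forward primer GCTGTTCGA is found on the top strand at positions 82–90.
Reverse complement of the reverse primer: CCAGACTTAAG. This occurs on the top strand at positions 135–145.
The product is the template from position 82 through 145 (64 bp).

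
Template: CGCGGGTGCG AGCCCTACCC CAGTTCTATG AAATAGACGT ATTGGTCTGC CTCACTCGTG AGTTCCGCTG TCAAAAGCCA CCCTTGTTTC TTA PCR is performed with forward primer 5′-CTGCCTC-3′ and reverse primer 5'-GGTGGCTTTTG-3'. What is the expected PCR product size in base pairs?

36 bp

Scanning the template, CTGCCTC occurs at positions 47–53; this primer anneals to the bottom strand there with its 3' end pointing downstream.
Reverse complement of the reverse primer: CAAAAGCCACC. This occurs on the top strand at positions 72–82.
The product runs from position 47 to position 82, so its length is 82 − 47 + 1 = 36 bp.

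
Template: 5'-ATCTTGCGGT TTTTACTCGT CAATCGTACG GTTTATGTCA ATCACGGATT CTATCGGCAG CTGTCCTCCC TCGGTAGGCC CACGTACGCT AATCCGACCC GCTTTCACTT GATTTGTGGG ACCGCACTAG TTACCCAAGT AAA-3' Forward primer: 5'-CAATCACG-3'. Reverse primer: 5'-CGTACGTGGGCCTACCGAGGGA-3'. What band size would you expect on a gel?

50 bp

The forward primer matches the template at positions 39–46.
Reverse complement of the reverse primer: TCCCTCGGTAGGCCCACGTACG. This occurs on the top strand at positions 67–88.
The product runs from position 39 to position 88, so its length is 88 − 39 + 1 = 50 bp.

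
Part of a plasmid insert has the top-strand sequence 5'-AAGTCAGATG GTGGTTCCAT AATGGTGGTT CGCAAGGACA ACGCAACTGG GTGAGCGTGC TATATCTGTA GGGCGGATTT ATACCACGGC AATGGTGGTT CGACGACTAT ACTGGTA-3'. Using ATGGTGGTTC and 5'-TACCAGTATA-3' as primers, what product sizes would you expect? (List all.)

110 bp, 96 bp, 26 bp

The forward primer ATGGTGGTTC matches the top strand at positions 8–17, 22–31, 92–101.
The reverse primer's reverse complement is TATACTGGTA, matching at positions 108–117.
Each forward site pairs with the reverse site to give a product ending at position 117: sizes 110, 96, 26 bp.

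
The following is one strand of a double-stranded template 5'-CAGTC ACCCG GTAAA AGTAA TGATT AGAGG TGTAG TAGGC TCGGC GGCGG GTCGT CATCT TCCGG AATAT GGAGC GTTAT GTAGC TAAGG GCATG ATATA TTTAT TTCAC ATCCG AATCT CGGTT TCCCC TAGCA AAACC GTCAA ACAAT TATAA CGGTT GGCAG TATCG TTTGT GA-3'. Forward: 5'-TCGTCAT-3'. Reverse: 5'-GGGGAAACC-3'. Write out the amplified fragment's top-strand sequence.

Forward primer TCGTCAT is found on the top strand at positions 52–58.
Reverse complement of the reverse primer: GGTTTCCCC. This occurs on the top strand at positions 122–130.
The product is the template from position 52 through 130 (79 bp).

5'-TCGTCATCTTCCGGAATATGGAGCGTTATGTAGCTAAGGGCATGATATATTTATTTCACATCCGAATCTCGGTTTCCCC-3'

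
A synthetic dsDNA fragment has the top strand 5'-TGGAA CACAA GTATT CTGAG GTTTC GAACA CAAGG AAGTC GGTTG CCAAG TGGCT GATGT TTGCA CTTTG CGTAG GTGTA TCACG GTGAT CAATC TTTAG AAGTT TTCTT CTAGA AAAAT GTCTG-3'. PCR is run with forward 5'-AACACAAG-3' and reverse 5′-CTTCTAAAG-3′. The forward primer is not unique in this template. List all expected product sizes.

100 bp, 77 bp

The forward primer AACACAAG matches the top strand at positions 4–11, 27–34.
The reverse primer's reverse complement is CTTTAGAAG, matching at positions 95–103.
Each forward site pairs with the reverse site to give a product ending at position 103: sizes 100, 77 bp.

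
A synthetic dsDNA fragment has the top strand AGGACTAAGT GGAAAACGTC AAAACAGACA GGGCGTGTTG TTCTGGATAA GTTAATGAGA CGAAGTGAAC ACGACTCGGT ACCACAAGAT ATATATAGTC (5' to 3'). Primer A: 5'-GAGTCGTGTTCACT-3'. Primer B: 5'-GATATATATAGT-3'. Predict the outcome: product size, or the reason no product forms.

No product — the primers' 3' ends point away from each other.

Primer A (GAGTCGTGTTCACT) has reverse complement AGTGAACACGACTC, which matches the top strand at positions 64–77; primer A anneals to the top strand there with its 3' end pointing upstream toward position 64.
Primer B (GATATATATAGT) matches the top strand directly at positions 88–99; it anneals to the bottom strand with its 3' end pointing downstream toward position 99.
The 3' ends diverge (primer A extends toward position 1, primer B toward position 100), so the primers never converge on a shared product.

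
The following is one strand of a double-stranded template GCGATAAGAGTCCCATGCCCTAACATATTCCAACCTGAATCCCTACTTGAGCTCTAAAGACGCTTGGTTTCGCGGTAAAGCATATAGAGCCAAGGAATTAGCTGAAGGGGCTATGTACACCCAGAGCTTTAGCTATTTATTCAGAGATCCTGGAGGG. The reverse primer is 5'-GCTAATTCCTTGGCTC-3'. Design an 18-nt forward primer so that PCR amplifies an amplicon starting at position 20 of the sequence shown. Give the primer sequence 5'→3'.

The reverse primer's reverse complement GAGCCAAGGAATTAGC matches the template at positions 87–102; the product starts at position 20.
The forward primer is identical to the top strand over positions 20–37: CTAACATATTCCAACCTG.

5'-CTAACATATTCCAACCTG-3'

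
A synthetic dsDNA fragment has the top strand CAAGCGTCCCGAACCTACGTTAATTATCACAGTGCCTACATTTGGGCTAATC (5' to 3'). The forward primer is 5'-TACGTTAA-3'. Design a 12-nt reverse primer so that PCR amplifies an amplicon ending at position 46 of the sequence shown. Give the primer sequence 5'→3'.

The forward primer binds at positions 16–23; the product's 3' end on the top strand is position 46.
The reverse primer anneals to the top strand over positions 35–46, i.e. to CCTACATTTGGG.
Its sequence written 5'→3' is the reverse complement: CCCAAATGTAGG.

5'-CCCAAATGTAGG-3'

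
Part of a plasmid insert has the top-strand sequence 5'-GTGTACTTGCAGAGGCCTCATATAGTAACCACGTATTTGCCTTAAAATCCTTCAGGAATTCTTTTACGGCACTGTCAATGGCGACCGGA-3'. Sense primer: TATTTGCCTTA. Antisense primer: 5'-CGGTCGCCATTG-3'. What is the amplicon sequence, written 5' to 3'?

5'-TATTTGCCTTAAAATCCTTCAGGAATTCTTTTACGGCACTGTCAATGGCGACCG-3'

Forward primer TATTTGCCTTA is found on the top strand at positions 34–44.
The reverse primer's reverse complement is CAATGGCGACCG, which matches the template at positions 76–87.
The product is the template from position 34 through 87 (54 bp).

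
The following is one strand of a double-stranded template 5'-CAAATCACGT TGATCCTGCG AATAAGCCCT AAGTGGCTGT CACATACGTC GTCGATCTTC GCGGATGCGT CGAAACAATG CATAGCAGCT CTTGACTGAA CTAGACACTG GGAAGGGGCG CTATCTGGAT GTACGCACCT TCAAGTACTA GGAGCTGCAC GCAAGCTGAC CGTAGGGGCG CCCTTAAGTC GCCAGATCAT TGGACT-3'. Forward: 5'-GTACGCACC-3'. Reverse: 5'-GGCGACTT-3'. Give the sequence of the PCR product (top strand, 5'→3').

Forward primer GTACGCACC is found on the top strand at positions 131–139.
Taking the reverse complement of GGCGACTT gives AAGTCGCC, found at positions 186–193 on the template; the primer anneals here to the top strand with its 3' end pointing upstream.
The product is the template from position 131 through 193 (63 bp).

5'-GTACGCACCTTCAAGTACTAGGAGCTGCACGCAAGCTGACCGTAGGGGCGCCCTTAAGTCGCC-3'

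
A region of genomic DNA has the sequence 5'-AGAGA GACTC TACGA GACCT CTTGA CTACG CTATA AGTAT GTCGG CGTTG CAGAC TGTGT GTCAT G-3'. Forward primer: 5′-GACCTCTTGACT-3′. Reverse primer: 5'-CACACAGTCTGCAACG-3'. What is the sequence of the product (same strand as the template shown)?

5'-GACCTCTTGACTACGCTATAAGTATGTCGGCGTTGCAGACTGTGTG-3'

Forward primer GACCTCTTGACT is found on the top strand at positions 16–27.
Reverse complement of the reverse primer: CGTTGCAGACTGTGTG. This occurs on the top strand at positions 46–61.
The product is the template from position 16 through 61 (46 bp).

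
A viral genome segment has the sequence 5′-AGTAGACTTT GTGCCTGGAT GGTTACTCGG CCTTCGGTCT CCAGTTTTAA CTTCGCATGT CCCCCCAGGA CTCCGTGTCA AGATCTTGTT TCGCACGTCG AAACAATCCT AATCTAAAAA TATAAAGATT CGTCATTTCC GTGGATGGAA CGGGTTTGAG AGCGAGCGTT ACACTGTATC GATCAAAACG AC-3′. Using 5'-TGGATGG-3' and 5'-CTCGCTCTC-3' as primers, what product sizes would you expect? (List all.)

The forward primer TGGATGG matches the top strand at positions 16–22, 142–148.
The reverse primer's reverse complement is GAGAGCGAG, matching at positions 158–166.
Each forward site pairs with the reverse site to give a product ending at position 166: sizes 151, 25 bp.

151 bp, 25 bp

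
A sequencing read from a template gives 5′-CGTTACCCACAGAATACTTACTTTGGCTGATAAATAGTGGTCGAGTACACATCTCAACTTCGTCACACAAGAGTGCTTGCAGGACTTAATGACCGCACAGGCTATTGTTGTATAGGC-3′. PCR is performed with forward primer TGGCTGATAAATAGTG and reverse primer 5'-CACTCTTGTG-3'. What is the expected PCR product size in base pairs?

52 bp

The forward primer matches the template at positions 24–39.
Taking the reverse complement of CACTCTTGTG gives CACAAGAGTG, found at positions 66–75 on the template; the primer anneals here to the top strand with its 3' end pointing upstream.
Amplicon spans positions 24–75: 52 bp.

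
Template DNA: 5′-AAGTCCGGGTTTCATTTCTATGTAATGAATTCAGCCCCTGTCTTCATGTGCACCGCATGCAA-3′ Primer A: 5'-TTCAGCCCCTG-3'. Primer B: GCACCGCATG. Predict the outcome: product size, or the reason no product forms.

No product — both primers anneal to the same strand and extend in the same direction.

Primer A (TTCAGCCCCTG) matches the top strand at positions 30–40 (3' end points downstream).
Primer B (GCACCGCATG) also matches the top strand directly, at positions 50–59 — its reverse complement CATGCGGTGC is not present.
Both primers anneal to the bottom strand with 3' ends pointing the same way, so neither can prime synthesis back toward the other.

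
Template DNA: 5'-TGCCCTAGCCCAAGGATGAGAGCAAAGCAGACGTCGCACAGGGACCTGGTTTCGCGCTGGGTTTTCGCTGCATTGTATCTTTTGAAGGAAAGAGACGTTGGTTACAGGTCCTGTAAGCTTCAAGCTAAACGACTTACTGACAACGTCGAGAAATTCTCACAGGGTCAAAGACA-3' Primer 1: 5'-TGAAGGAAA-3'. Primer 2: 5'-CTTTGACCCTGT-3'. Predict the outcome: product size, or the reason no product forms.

Yes — an 88 bp product.

Primer 1 (TGAAGGAAA) matches the top strand at positions 83–91; it acts as a forward primer.
Primer 2's reverse complement is ACAGGGTCAAAG, matching the top strand at positions 159–170; it acts as a reverse primer.
The 3' ends face each other across positions 83–170, giving an 88 bp product.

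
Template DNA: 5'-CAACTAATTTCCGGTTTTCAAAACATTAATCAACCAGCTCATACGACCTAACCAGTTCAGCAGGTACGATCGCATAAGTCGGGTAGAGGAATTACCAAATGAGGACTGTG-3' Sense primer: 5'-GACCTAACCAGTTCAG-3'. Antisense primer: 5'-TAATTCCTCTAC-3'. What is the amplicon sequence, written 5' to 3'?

The forward primer matches the template at positions 45–60.
Reverse complement of the reverse primer: GTAGAGGAATTA. This occurs on the top strand at positions 83–94.
The product is the template from position 45 through 94 (50 bp).

5'-GACCTAACCAGTTCAGCAGGTACGATCGCATAAGTCGGGTAGAGGAATTA-3'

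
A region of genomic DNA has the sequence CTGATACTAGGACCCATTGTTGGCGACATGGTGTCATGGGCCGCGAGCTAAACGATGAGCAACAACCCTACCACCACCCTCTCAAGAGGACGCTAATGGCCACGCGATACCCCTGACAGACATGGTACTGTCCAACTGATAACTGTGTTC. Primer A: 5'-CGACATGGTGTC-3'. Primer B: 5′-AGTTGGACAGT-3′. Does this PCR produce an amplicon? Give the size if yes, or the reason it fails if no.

Yes — a 114 bp product.

Primer A (CGACATGGTGTC) matches the top strand at positions 24–35; it acts as a forward primer.
Primer B's reverse complement is ACTGTCCAACT, matching the top strand at positions 127–137; it acts as a reverse primer.
The 3' ends face each other across positions 24–137, giving a 114 bp product.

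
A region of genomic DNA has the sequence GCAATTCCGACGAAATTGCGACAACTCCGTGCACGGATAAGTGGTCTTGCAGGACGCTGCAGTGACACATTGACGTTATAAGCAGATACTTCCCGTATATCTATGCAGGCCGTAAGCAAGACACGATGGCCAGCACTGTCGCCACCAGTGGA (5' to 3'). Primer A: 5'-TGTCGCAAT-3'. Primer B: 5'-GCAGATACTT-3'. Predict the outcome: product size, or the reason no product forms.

Primer A (TGTCGCAAT) has reverse complement ATTGCGACA, which matches the top strand at positions 15–23; primer A anneals to the top strand there with its 3' end pointing upstream toward position 15.
Primer B (GCAGATACTT) matches the top strand directly at positions 82–91; it anneals to the bottom strand with its 3' end pointing downstream toward position 91.
The 3' ends diverge (primer A extends toward position 1, primer B toward position 152), so the primers never converge on a shared product.

No product — the primers' 3' ends point away from each other.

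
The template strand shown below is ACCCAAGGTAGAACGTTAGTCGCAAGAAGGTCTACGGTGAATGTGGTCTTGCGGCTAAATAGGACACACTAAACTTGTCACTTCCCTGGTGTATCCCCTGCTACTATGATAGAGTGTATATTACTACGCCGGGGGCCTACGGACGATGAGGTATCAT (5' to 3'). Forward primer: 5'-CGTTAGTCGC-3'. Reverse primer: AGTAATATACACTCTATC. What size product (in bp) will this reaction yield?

The forward primer matches the template at positions 14–23.
The reverse primer's reverse complement is GATAGAGTGTATATTACT, which matches the template at positions 108–125.
Product length = (reverse-primer end) − (forward-primer start) + 1 = 125 − 14 + 1 = 112 bp.

112 bp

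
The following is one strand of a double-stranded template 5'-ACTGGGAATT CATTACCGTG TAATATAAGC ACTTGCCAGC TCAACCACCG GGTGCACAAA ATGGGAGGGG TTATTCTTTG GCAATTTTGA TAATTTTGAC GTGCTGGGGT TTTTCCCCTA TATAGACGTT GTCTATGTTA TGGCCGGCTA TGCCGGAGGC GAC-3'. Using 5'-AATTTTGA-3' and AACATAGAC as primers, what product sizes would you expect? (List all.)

57 bp, 48 bp

The forward primer AATTTTGA matches the top strand at positions 83–90, 92–99.
The reverse primer's reverse complement is GTCTATGTT, matching at positions 131–139.
Each forward site pairs with the reverse site to give a product ending at position 139: sizes 57, 48 bp.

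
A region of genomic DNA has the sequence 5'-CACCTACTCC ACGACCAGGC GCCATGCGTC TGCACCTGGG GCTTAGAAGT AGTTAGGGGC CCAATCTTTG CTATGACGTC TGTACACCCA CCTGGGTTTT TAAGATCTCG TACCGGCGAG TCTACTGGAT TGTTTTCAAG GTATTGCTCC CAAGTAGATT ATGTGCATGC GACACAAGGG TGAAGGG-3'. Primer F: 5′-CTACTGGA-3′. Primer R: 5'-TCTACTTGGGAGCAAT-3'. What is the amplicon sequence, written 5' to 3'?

Forward primer CTACTGGA is found on the top strand at positions 122–129.
Taking the reverse complement of TCTACTTGGGAGCAAT gives ATTGCTCCCAAGTAGA, found at positions 143–158 on the template; the primer anneals here to the top strand with its 3' end pointing upstream.
The product is the template from position 122 through 158 (37 bp).

5'-CTACTGGATTGTTTTCAAGGTATTGCTCCCAAGTAGA-3'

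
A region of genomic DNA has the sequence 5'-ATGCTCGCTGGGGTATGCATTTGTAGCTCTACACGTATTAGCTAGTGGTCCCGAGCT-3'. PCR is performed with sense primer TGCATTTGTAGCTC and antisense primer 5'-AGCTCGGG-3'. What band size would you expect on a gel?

Forward primer TGCATTTGTAGCTC is found on the top strand at positions 16–29.
Reverse complement of the reverse primer: CCCGAGCT. This occurs on the top strand at positions 50–57.
Amplicon spans positions 16–57: 42 bp.

42 bp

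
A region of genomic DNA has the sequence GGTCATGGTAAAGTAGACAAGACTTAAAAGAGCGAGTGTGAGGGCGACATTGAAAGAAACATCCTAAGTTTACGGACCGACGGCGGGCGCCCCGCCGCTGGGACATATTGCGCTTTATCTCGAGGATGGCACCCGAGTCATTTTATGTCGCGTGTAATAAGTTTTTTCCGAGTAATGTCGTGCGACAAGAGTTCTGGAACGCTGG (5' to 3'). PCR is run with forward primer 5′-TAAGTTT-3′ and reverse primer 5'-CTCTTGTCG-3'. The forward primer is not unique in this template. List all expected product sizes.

127 bp, 34 bp

The forward primer TAAGTTT matches the top strand at positions 65–71, 158–164.
The reverse primer's reverse complement is CGACAAGAG, matching at positions 183–191.
Each forward site pairs with the reverse site to give a product ending at position 191: sizes 127, 34 bp.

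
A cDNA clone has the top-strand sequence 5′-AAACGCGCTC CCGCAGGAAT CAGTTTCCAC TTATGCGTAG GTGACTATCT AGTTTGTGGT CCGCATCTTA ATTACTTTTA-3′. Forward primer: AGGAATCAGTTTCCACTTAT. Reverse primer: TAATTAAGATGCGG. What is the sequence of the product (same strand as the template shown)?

The forward primer matches the template at positions 15–34.
The reverse primer's reverse complement is CCGCATCTTAATTA, which matches the template at positions 61–74.
The product is the template from position 15 through 74 (60 bp).

5'-AGGAATCAGTTTCCACTTATGCGTAGGTGACTATCTAGTTTGTGGTCCGCATCTTAATTA-3'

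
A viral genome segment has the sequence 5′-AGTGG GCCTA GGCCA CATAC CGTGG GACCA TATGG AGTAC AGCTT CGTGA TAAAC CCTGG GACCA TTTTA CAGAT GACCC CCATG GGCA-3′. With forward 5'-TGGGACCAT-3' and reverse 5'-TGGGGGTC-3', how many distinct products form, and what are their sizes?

The forward primer TGGGACCAT matches the top strand at positions 23–31, 58–66.
The reverse primer's reverse complement is GACCCCCA, matching at positions 76–83.
Each forward site pairs with the reverse site to give a product ending at position 83: sizes 61, 26 bp.

Two products: 61 bp, 26 bp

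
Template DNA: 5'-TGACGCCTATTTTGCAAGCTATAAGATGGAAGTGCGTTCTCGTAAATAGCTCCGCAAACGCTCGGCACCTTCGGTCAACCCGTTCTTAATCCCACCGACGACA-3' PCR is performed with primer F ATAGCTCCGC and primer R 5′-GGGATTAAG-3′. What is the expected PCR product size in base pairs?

Forward primer ATAGCTCCGC is found on the top strand at positions 46–55.
The reverse primer's reverse complement is CTTAATCCC, which matches the template at positions 85–93.
The product runs from position 46 to position 93, so its length is 93 − 46 + 1 = 48 bp.

48 bp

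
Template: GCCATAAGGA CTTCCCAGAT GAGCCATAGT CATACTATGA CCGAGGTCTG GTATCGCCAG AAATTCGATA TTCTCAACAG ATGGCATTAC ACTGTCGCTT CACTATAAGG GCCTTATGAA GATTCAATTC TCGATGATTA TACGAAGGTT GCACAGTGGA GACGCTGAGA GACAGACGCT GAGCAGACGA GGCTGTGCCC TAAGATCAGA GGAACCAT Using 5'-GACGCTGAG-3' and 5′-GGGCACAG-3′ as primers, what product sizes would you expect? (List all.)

40 bp, 26 bp

The forward primer GACGCTGAG matches the top strand at positions 161–169, 175–183.
The reverse primer's reverse complement is CTGTGCCC, matching at positions 193–200.
Each forward site pairs with the reverse site to give a product ending at position 200: sizes 40, 26 bp.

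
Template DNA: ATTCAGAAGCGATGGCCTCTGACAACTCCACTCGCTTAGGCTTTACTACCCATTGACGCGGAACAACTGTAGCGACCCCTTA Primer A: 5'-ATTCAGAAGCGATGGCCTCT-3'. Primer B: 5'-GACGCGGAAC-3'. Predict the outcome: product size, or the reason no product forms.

No product — both primers anneal to the same strand and extend in the same direction.

Primer A (ATTCAGAAGCGATGGCCTCT) matches the top strand at positions 1–20 (3' end points downstream).
Primer B (GACGCGGAAC) also matches the top strand directly, at positions 55–64 — its reverse complement GTTCCGCGTC is not present.
Both primers anneal to the bottom strand with 3' ends pointing the same way, so neither can prime synthesis back toward the other.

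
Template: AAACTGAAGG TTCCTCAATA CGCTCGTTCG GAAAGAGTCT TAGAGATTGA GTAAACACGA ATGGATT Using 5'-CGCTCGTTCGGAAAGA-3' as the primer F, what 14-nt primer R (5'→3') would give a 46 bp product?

5'-ATCCATTCGTGTTT-3'

The forward primer binds at positions 21–36, so a 46 bp product ends at position 21 + 46 − 1 = 66.
The reverse primer anneals to the top strand over positions 53–66, i.e. to AAACACGAATGGAT.
Its sequence written 5'→3' is the reverse complement: ATCCATTCGTGTTT.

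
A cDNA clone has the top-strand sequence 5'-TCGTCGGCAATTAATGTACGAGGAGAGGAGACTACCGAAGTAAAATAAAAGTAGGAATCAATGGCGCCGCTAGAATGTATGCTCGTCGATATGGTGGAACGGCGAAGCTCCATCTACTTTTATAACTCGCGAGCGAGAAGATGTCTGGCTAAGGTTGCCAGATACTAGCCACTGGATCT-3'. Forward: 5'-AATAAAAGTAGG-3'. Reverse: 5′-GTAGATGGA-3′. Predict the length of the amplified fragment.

Forward primer AATAAAAGTAGG is found on the top strand at positions 44–55.
Taking the reverse complement of GTAGATGGA gives TCCATCTAC, found at positions 109–117 on the template; the primer anneals here to the top strand with its 3' end pointing upstream.
Product length = (reverse-primer end) − (forward-primer start) + 1 = 117 − 44 + 1 = 74 bp.

74 bp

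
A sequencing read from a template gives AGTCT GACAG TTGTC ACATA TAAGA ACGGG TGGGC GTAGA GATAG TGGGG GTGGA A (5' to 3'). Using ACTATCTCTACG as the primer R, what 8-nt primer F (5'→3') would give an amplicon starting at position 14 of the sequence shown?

The reverse primer's reverse complement CGTAGAGATAGT matches the template at positions 35–46; the product starts at position 14.
The forward primer is identical to the top strand over positions 14–21: TCACATAT.

5'-TCACATAT-3'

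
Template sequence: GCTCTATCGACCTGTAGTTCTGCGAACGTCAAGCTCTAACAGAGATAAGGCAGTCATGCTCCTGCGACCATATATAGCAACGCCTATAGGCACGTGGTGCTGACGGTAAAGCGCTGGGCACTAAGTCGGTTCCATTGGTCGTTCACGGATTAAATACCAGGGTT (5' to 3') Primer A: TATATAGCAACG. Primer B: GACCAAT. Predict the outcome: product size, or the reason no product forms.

Primer A (TATATAGCAACG) matches the top strand at positions 71–82; it acts as a forward primer.
Primer B's reverse complement is ATTGGTC, matching the top strand at positions 134–140; it acts as a reverse primer.
The 3' ends face each other across positions 71–140, giving a 70 bp product.

Yes — a 70 bp product.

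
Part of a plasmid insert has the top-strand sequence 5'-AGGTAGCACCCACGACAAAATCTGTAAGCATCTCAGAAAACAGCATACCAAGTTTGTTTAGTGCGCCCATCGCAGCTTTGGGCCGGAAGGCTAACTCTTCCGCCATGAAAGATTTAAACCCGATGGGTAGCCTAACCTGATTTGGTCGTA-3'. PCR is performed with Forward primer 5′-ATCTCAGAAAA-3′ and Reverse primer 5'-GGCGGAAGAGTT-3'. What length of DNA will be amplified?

75 bp

Forward primer ATCTCAGAAAA is found on the top strand at positions 30–40.
Taking the reverse complement of GGCGGAAGAGTT gives AACTCTTCCGCC, found at positions 93–104 on the template; the primer anneals here to the top strand with its 3' end pointing upstream.
Amplicon spans positions 30–104: 75 bp.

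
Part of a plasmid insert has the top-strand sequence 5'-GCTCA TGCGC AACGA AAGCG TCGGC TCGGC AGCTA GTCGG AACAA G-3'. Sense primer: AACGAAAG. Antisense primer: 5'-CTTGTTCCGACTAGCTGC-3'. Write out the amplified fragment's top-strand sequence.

5'-AACGAAAGCGTCGGCTCGGCAGCTAGTCGGAACAAG-3'

Scanning the template, AACGAAAG occurs at positions 11–18; this primer anneals to the bottom strand there with its 3' end pointing downstream.
The reverse primer's reverse complement is GCAGCTAGTCGGAACAAG, which matches the template at positions 29–46.
The product is the template from position 11 through 46 (36 bp).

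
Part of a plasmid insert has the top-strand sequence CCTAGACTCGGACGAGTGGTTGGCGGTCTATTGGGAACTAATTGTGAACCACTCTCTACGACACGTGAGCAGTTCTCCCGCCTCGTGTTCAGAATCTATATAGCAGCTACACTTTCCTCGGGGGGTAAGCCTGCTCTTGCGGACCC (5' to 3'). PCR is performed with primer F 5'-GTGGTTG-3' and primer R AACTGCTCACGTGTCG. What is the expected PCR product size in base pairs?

Forward primer GTGGTTG is found on the top strand at positions 16–22.
Taking the reverse complement of AACTGCTCACGTGTCG gives CGACACGTGAGCAGTT, found at positions 59–74 on the template; the primer anneals here to the top strand with its 3' end pointing upstream.
Amplicon spans positions 16–74: 59 bp.

59 bp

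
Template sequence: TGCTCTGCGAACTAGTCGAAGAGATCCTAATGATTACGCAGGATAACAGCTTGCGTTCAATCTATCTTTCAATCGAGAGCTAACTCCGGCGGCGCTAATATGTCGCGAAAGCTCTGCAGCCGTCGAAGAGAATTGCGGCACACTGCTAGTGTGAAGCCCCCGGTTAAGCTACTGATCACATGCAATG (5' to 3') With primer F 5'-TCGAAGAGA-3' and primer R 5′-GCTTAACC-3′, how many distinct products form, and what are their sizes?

The forward primer TCGAAGAGA matches the top strand at positions 16–24, 123–131.
The reverse primer's reverse complement is GGTTAAGC, matching at positions 162–169.
Each forward site pairs with the reverse site to give a product ending at position 169: sizes 154, 47 bp.

Two products: 154 bp, 47 bp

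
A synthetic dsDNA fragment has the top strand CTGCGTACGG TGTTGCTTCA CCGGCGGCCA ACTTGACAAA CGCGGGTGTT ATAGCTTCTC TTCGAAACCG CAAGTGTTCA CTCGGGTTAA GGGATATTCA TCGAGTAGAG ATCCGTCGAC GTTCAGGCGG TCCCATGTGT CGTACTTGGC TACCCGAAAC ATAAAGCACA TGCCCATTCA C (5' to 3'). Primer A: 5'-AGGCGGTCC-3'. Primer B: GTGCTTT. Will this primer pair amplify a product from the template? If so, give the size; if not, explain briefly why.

Yes — a 45 bp product.

Primer A (AGGCGGTCC) matches the top strand at positions 125–133; it acts as a forward primer.
Primer B's reverse complement is AAAGCAC, matching the top strand at positions 163–169; it acts as a reverse primer.
The 3' ends face each other across positions 125–169, giving a 45 bp product.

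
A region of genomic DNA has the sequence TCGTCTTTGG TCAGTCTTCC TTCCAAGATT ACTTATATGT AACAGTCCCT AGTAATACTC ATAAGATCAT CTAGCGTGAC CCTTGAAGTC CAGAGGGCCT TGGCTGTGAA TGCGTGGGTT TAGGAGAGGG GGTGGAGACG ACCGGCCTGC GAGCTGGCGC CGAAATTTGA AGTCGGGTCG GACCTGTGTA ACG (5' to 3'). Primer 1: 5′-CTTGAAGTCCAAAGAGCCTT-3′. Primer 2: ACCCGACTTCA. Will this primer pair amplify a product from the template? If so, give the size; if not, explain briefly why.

No product — primer 1 has no binding site in the template.

Primer 1 (CTTGAAGTCCAAAGAGCCTT) does not match the top strand, and its reverse complement AAGGCTCTTTGGACTTCAAG does not match either.
With no annealing site for primer 1, no amplification occurs.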